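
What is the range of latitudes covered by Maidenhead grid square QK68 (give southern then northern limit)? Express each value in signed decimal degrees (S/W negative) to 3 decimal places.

18.000, 19.000

Field Q=16, K=10: +16·20° lon, +10·10° lat → SW at lon 140°, lat 10°.
Square 6, 8: +6·2° lon, +8·1° lat → SW at lon 152°, lat 18°.
Cell spans 2° lon × 1° lat.
south 18.000, north 19.000.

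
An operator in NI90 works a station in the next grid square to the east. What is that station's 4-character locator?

Longitude square 9; +1 → 10, wraps to 0, carry into field.
Longitude field N = 13; +1 → 14 = O.
The latitude characters are unchanged.

OI00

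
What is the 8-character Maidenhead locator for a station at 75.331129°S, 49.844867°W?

GB54bq80

Offset from 180°W / 90°S: lon 130.15513°, lat 14.66887°.
Field: lon ⌊130.15513/20⌋ = 6 → G; lat ⌊14.66887/10⌋ = 1 → B.
Square: lon ⌊10.15513/2⌋ = 5; lat ⌊4.66887/1⌋ = 4.
Subsquare: lon ⌊0.15513/0.0833333⌋ = 1 → b; lat ⌊0.66887/0.0416667⌋ = 16 → q.
Extended square: lon ⌊0.07180/0.00833333⌋ = 8; lat ⌊0.00220/0.00416667⌋ = 0.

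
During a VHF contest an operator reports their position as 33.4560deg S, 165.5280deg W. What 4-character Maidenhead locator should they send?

Offset from 180°W / 90°S: lon 14.47°, lat 56.54°.
Field (20°×10°, letters A–R): lon ⌊14.47/20⌋ = 0 → A; lat ⌊56.54/10⌋ = 5 → F.
Square (2°×1°, digits 0–9): lon ⌊14.47/2⌋ = 7; lat ⌊6.54/1⌋ = 6.

AF76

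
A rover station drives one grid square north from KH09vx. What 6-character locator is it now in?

Latitude subsquare x = 23; +1 → 24, wraps to 0 = a, carry into square.
Latitude square 9; +1 → 10, wraps to 0, carry into field.
Latitude field H = 7; +1 → 8 = I.
The longitude characters are unchanged.

KI00va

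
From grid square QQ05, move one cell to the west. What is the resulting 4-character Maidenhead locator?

PQ95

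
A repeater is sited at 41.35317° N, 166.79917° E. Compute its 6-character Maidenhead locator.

RN31ji

Shift to the Maidenhead origin (180°W, 90°S): lon 346.7992, lat 131.3532.
Field: lon ⌊346.7992/20⌋ = 17 → R; lat ⌊131.3532/10⌋ = 13 → N.
Square: lon ⌊6.7992/2⌋ = 3; lat ⌊1.3532/1⌋ = 1.
Subsquare: lon ⌊0.7992/0.0833333⌋ = 9 → j; lat ⌊0.3532/0.0416667⌋ = 8 → i.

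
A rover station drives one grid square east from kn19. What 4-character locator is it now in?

KN29

Longitude square 1; +1 → 2.
The latitude characters are unchanged.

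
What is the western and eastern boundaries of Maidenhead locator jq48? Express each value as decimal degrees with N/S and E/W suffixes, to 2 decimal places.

8.00° E, 10.00° E

Field J=9, Q=16: +9·20° lon, +16·10° lat → SW at lon 0°, lat 70°.
Square 4, 8: +4·2° lon, +8·1° lat → SW at lon 8°, lat 78°.
Cell spans 2° lon × 1° lat.
west 8.00° E, east 10.00° E.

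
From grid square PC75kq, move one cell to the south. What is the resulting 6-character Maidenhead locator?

PC75kp

Latitude subsquare q = 16; −1 → 15 = p.
The longitude characters are unchanged.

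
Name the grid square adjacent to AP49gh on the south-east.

AP49hg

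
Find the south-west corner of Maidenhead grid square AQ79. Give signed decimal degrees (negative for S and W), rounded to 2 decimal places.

79.00, -166.00

Field A=0, Q=16: +0·20° lon, +16·10° lat → SW at lon -180°, lat 70°.
Square 7, 9: +7·2° lon, +9·1° lat → SW at lon -166°, lat 79°.
latitude 79.00, longitude -166.00.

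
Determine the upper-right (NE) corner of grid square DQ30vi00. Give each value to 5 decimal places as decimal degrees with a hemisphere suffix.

Field D=3, Q=16: +3·20° lon, +16·10° lat → SW at lon -120°, lat 70°.
Square 3, 0: +3·2° lon, +0·1° lat → SW at lon -114°, lat 70°.
Subsquare v=21, i=8: +21·0.0833333° lon, +8·0.0416667° lat → SW at lon -112.25°, lat 70.3333°.
Extended square 0, 0: +0·0.00833333° lon, +0·0.00416667° lat → SW at lon -112.25°, lat 70.3333°.
Cell spans 0.00833333° lon × 0.00416667° lat. NE corner is SW corner plus one full cell.
latitude 70.33750° N, longitude 112.24167° W.

70.33750° N, 112.24167° W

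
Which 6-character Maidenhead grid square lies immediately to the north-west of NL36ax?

Longitude subsquare a = 0; −1 → -1, wraps to 23 = x, carry into square.
Longitude square 3; −1 → 2.
Latitude subsquare x = 23; +1 → 24, wraps to 0 = a, carry into square.
Latitude square 6; +1 → 7.

NL27xa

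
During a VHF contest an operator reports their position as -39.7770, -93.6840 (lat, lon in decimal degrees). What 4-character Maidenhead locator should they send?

EF30

Add 180° to longitude and 90° to latitude: 86.32, 50.22.
Field (20°×10°, letters A–R): lon ⌊86.32/20⌋ = 4 → E; lat ⌊50.22/10⌋ = 5 → F.
Square (2°×1°, digits 0–9): lon ⌊6.32/2⌋ = 3; lat ⌊0.22/1⌋ = 0.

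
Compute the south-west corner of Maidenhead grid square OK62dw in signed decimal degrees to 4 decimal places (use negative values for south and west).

Field O=14, K=10: +14·20° lon, +10·10° lat → SW at lon 100°, lat 10°.
Square 6, 2: +6·2° lon, +2·1° lat → SW at lon 112°, lat 12°.
Subsquare d=3, w=22: +3·0.0833333° lon, +22·0.0416667° lat → SW at lon 112.25°, lat 12.9167°.
latitude 12.9167, longitude 112.2500.

12.9167, 112.2500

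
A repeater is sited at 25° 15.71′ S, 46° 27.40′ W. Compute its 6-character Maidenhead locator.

Offset from 180°W / 90°S: lon 133.5433°, lat 64.7382°.
Field: lon ⌊133.5433/20⌋ = 6 → G; lat ⌊64.7382/10⌋ = 6 → G.
Square: lon ⌊13.5433/2⌋ = 6; lat ⌊4.7382/1⌋ = 4.
Subsquare: lon ⌊1.5433/0.0833333⌋ = 18 → s; lat ⌊0.7382/0.0416667⌋ = 17 → r.

GG64sr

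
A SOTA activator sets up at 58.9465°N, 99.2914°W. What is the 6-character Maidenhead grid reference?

Offset from 180°W / 90°S: lon 80.7086°, lat 148.9465°.
Field: lon ⌊80.7086/20⌋ = 4 → E; lat ⌊148.9465/10⌋ = 14 → O.
Square: lon ⌊0.7086/2⌋ = 0; lat ⌊8.9465/1⌋ = 8.
Subsquare: lon ⌊0.7086/0.0833333⌋ = 8 → i; lat ⌊0.9465/0.0416667⌋ = 22 → w.

EO08iw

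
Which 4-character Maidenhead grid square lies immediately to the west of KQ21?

KQ11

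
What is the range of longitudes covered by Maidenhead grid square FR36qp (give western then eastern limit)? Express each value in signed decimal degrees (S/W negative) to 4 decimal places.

Field F=5, R=17: +5·20° lon, +17·10° lat → SW at lon -80°, lat 80°.
Square 3, 6: +3·2° lon, +6·1° lat → SW at lon -74°, lat 86°.
Subsquare q=16, p=15: +16·0.0833333° lon, +15·0.0416667° lat → SW at lon -72.6667°, lat 86.625°.
Cell spans 0.0833333° lon × 0.0416667° lat.
west -72.6667, east -72.5833.

-72.6667, -72.5833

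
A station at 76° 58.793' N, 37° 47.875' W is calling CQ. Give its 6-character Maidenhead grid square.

HQ16cx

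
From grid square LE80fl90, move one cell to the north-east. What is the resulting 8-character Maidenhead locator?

LE80gl01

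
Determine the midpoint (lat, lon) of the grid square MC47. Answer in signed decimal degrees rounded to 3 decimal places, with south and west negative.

Field M=12, C=2: +12·20° lon, +2·10° lat → SW at lon 60°, lat -70°.
Square 4, 7: +4·2° lon, +7·1° lat → SW at lon 68°, lat -63°.
Cell spans 2° lon × 1° lat. Centre is SW corner plus half of each.
latitude -62.500, longitude 69.000.

-62.500, 69.000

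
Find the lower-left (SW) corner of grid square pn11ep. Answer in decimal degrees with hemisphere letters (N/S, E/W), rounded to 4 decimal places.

Field P=15, N=13: +15·20° lon, +13·10° lat → SW at lon 120°, lat 40°.
Square 1, 1: +1·2° lon, +1·1° lat → SW at lon 122°, lat 41°.
Subsquare e=4, p=15: +4·0.0833333° lon, +15·0.0416667° lat → SW at lon 122.333°, lat 41.625°.
latitude 41.6250° N, longitude 122.3333° E.

41.6250° N, 122.3333° E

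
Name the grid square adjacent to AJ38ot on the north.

AJ38ou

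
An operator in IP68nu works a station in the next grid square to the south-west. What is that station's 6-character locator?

IP68mt

Longitude subsquare n = 13; −1 → 12 = m.
Latitude subsquare u = 20; −1 → 19 = t.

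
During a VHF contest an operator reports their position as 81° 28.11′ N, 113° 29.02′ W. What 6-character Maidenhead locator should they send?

DR31gl

Shift to the Maidenhead origin (180°W, 90°S): lon 66.5163, lat 171.4685.
Field (20°×10°, letters A–R): 66.5163/20 → 3 → D, 171.4685/10 → 17 → R; chars DR.
Square (2°×1°, digits 0–9): 6.5163/2 → 3, 1.4685/1 → 1; chars 31.
Subsquare (5′×2.5′, letters a–x): 0.5163/0.0833333 → 6 → g, 0.4685/0.0416667 → 11 → l; chars gl.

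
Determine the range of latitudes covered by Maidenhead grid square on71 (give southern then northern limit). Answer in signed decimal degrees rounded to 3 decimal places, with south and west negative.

41.000, 42.000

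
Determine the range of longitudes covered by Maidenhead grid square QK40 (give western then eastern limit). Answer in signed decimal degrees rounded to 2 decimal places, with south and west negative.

148.00, 150.00

Field Q=16, K=10: +16·20° lon, +10·10° lat → SW at lon 140°, lat 10°.
Square 4, 0: +4·2° lon, +0·1° lat → SW at lon 148°, lat 10°.
Cell spans 2° lon × 1° lat.
west 148.00, east 150.00.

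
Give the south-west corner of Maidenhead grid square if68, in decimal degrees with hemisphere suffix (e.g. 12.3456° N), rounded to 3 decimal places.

32.000° S, 8.000° W

Field I=8, F=5: +8·20° lon, +5·10° lat → SW at lon -20°, lat -40°.
Square 6, 8: +6·2° lon, +8·1° lat → SW at lon -8°, lat -32°.
latitude 32.000° S, longitude 8.000° W.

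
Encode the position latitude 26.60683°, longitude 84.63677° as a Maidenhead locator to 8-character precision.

NL26ho65

Shift to the Maidenhead origin (180°W, 90°S): lon 264.63677, lat 116.60683.
Field: lon ⌊264.63677/20⌋ = 13 → N; lat ⌊116.60683/10⌋ = 11 → L.
Square: lon ⌊4.63677/2⌋ = 2; lat ⌊6.60683/1⌋ = 6.
Subsquare: lon ⌊0.63677/0.0833333⌋ = 7 → h; lat ⌊0.60683/0.0416667⌋ = 14 → o.
Extended square: lon ⌊0.05344/0.00833333⌋ = 6; lat ⌊0.02350/0.00416667⌋ = 5.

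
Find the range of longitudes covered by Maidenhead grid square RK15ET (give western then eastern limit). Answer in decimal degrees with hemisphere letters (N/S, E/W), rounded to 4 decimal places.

162.3333° E, 162.4167° E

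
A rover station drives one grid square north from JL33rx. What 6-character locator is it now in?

Latitude subsquare x = 23; +1 → 24, wraps to 0 = a, carry into square.
Latitude square 3; +1 → 4.
The longitude characters are unchanged.

JL34ra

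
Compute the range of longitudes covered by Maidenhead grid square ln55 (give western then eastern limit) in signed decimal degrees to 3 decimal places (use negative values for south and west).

50.000, 52.000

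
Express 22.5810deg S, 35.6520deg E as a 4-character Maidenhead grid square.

Shift to the Maidenhead origin (180°W, 90°S): lon 215.65, lat 67.42.
Field (20°×10°, letters A–R): lon ⌊215.65/20⌋ = 10 → K; lat ⌊67.42/10⌋ = 6 → G.
Square (2°×1°, digits 0–9): lon ⌊15.65/2⌋ = 7; lat ⌊7.42/1⌋ = 7.

KG77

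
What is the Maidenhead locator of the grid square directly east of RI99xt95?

AI09at05

Longitude extended square 9; +1 → 10, wraps to 0, carry into subsquare.
Longitude subsquare x = 23; +1 → 24, wraps to 0 = a, carry into square.
Longitude square 9; +1 → 10, wraps to 0, carry into field.
Longitude field R = 17; +1 → 18, wraps to 0 = A, wrapping around the antimeridian.
The latitude characters are unchanged.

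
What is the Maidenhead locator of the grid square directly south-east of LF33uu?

LF33vt

Longitude subsquare u = 20; +1 → 21 = v.
Latitude subsquare u = 20; −1 → 19 = t.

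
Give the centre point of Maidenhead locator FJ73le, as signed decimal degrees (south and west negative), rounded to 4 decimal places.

3.1875, -65.0417

Field F=5, J=9: +5·20° lon, +9·10° lat → SW at lon -80°, lat 0°.
Square 7, 3: +7·2° lon, +3·1° lat → SW at lon -66°, lat 3°.
Subsquare l=11, e=4: +11·0.0833333° lon, +4·0.0416667° lat → SW at lon -65.0833°, lat 3.16667°.
Cell spans 0.0833333° lon × 0.0416667° lat. Centre is SW corner plus half of each.
latitude 3.1875, longitude -65.0417.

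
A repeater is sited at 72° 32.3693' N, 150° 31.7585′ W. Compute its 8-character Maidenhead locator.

BQ42rm69

Offset from 180°W / 90°S: lon 29.47069°, lat 162.53949°.
Field: lon ⌊29.47069/20⌋ = 1 → B; lat ⌊162.53949/10⌋ = 16 → Q.
Square: lon ⌊9.47069/2⌋ = 4; lat ⌊2.53949/1⌋ = 2.
Subsquare: lon ⌊1.47069/0.0833333⌋ = 17 → r; lat ⌊0.53949/0.0416667⌋ = 12 → m.
Extended square: lon ⌊0.05402/0.00833333⌋ = 6; lat ⌊0.03949/0.00416667⌋ = 9.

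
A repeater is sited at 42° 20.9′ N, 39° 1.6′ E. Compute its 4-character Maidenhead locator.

Add 180° to longitude and 90° to latitude: 219.03, 132.35.
Field (20°×10°, letters A–R): lon ⌊219.03/20⌋ = 10 → K; lat ⌊132.35/10⌋ = 13 → N.
Square (2°×1°, digits 0–9): lon ⌊19.03/2⌋ = 9; lat ⌊2.35/1⌋ = 2.

KN92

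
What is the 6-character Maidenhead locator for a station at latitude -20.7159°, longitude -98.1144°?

EG09wg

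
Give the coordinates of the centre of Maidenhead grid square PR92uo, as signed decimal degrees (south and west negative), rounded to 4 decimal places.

82.6042, 139.7083

Field P=15, R=17: +15·20° lon, +17·10° lat → SW at lon 120°, lat 80°.
Square 9, 2: +9·2° lon, +2·1° lat → SW at lon 138°, lat 82°.
Subsquare u=20, o=14: +20·0.0833333° lon, +14·0.0416667° lat → SW at lon 139.667°, lat 82.5833°.
Cell spans 0.0833333° lon × 0.0416667° lat. Centre is SW corner plus half of each.
latitude 82.6042, longitude 139.7083.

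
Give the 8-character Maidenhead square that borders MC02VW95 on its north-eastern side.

MC02ww06

Longitude extended square 9; +1 → 10, wraps to 0, carry into subsquare.
Longitude subsquare v = 21; +1 → 22 = w.
Latitude extended square 5; +1 → 6.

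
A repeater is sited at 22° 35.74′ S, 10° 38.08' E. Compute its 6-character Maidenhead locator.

JG57hj

Offset from 180°W / 90°S: lon 190.6347°, lat 67.4043°.
Field: 190.6347/20 → 9 → J, 67.4043/10 → 6 → G; chars JG.
Square: 10.6347/2 → 5, 7.4043/1 → 7; chars 57.
Subsquare: 0.6347/0.0833333 → 7 → h, 0.4043/0.0416667 → 9 → j; chars hj.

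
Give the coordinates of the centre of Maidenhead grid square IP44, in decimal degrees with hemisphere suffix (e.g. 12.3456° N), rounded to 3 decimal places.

Field I=8, P=15: +8·20° lon, +15·10° lat → SW at lon -20°, lat 60°.
Square 4, 4: +4·2° lon, +4·1° lat → SW at lon -12°, lat 64°.
Cell spans 2° lon × 1° lat. Centre is SW corner plus half of each.
latitude 64.500° N, longitude 11.000° W.

64.500° N, 11.000° W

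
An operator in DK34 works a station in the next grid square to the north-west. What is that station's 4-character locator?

DK25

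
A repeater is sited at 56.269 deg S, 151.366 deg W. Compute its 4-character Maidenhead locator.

BD43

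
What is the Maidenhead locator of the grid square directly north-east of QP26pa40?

QP26pa51

Longitude extended square 4; +1 → 5.
Latitude extended square 0; +1 → 1.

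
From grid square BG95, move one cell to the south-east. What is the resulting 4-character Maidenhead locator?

Longitude square 9; +1 → 10, wraps to 0, carry into field.
Longitude field B = 1; +1 → 2 = C.
Latitude square 5; −1 → 4.

CG04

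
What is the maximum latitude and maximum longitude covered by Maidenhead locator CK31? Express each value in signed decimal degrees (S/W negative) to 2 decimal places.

Field C=2, K=10: +2·20° lon, +10·10° lat → SW at lon -140°, lat 10°.
Square 3, 1: +3·2° lon, +1·1° lat → SW at lon -134°, lat 11°.
Cell spans 2° lon × 1° lat. NE corner is SW corner plus one full cell.
latitude 12.00, longitude -132.00.

12.00, -132.00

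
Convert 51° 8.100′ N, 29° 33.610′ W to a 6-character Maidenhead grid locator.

HO51fd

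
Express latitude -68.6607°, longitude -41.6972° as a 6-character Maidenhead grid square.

GC91di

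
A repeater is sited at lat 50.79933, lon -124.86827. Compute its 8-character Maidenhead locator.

Add 180° to longitude and 90° to latitude: 55.13173, 140.79933.
Field: 55.13173/20 → 2 → C, 140.79933/10 → 14 → O; chars CO.
Square: 15.13173/2 → 7, 0.79933/1 → 0; chars 70.
Subsquare: 1.13173/0.0833333 → 13 → n, 0.79933/0.0416667 → 19 → t; chars nt.
Extended square: 0.04840/0.00833333 → 5, 0.00766/0.00416667 → 1; chars 51.

CO70nt51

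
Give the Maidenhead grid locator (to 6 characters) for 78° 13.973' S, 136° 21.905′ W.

Add 180° to longitude and 90° to latitude: 43.6349, 11.7671.
Field: lon ⌊43.6349/20⌋ = 2 → C; lat ⌊11.7671/10⌋ = 1 → B.
Square: lon ⌊3.6349/2⌋ = 1; lat ⌊1.7671/1⌋ = 1.
Subsquare: lon ⌊1.6349/0.0833333⌋ = 19 → t; lat ⌊0.7671/0.0416667⌋ = 18 → s.

CB11ts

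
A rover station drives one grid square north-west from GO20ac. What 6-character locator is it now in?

GO10xd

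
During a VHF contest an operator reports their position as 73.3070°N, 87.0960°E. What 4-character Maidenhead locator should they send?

Shift to the Maidenhead origin (180°W, 90°S): lon 267.10, lat 163.31.
Field: 267.10/20 → 13 → N, 163.31/10 → 16 → Q; chars NQ.
Square: 7.10/2 → 3, 3.31/1 → 3; chars 33.

NQ33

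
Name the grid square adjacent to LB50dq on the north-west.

LB50cr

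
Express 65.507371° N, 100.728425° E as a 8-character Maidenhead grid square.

OP05im71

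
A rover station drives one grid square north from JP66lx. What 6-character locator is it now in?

Latitude subsquare x = 23; +1 → 24, wraps to 0 = a, carry into square.
Latitude square 6; +1 → 7.
The longitude characters are unchanged.

JP67la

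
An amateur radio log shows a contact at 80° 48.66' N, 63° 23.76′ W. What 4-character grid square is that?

FR80

Shift to the Maidenhead origin (180°W, 90°S): lon 116.60, lat 170.81.
Field: 116.60/20 → 5 → F, 170.81/10 → 17 → R; chars FR.
Square: 16.60/2 → 8, 0.81/1 → 0; chars 80.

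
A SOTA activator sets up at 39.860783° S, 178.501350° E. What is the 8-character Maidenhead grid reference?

RF90gd03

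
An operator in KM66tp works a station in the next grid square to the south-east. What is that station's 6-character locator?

Longitude subsquare t = 19; +1 → 20 = u.
Latitude subsquare p = 15; −1 → 14 = o.

KM66uo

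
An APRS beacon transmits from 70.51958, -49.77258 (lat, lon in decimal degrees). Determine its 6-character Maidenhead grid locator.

GQ50cm

Shift to the Maidenhead origin (180°W, 90°S): lon 130.2274, lat 160.5196.
Field: lon ⌊130.2274/20⌋ = 6 → G; lat ⌊160.5196/10⌋ = 16 → Q.
Square: lon ⌊10.2274/2⌋ = 5; lat ⌊0.5196/1⌋ = 0.
Subsquare: lon ⌊0.2274/0.0833333⌋ = 2 → c; lat ⌊0.5196/0.0416667⌋ = 12 → m.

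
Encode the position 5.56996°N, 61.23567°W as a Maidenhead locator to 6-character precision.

Shift to the Maidenhead origin (180°W, 90°S): lon 118.7643, lat 95.5700.
Field (20°×10°, letters A–R): 118.7643/20 → 5 → F, 95.5700/10 → 9 → J; chars FJ.
Square (2°×1°, digits 0–9): 18.7643/2 → 9, 5.5700/1 → 5; chars 95.
Subsquare (5′×2.5′, letters a–x): 0.7643/0.0833333 → 9 → j, 0.5700/0.0416667 → 13 → n; chars jn.

FJ95jn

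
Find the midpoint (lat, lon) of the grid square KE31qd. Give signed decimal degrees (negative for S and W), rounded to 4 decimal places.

Field K=10, E=4: +10·20° lon, +4·10° lat → SW at lon 20°, lat -50°.
Square 3, 1: +3·2° lon, +1·1° lat → SW at lon 26°, lat -49°.
Subsquare q=16, d=3: +16·0.0833333° lon, +3·0.0416667° lat → SW at lon 27.3333°, lat -48.875°.
Cell spans 0.0833333° lon × 0.0416667° lat. Centre is SW corner plus half of each.
latitude -48.8542, longitude 27.3750.

-48.8542, 27.3750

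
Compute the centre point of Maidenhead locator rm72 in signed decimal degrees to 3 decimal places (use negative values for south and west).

32.500, 175.000

Field R=17, M=12: +17·20° lon, +12·10° lat → SW at lon 160°, lat 30°.
Square 7, 2: +7·2° lon, +2·1° lat → SW at lon 174°, lat 32°.
Cell spans 2° lon × 1° lat. Centre is SW corner plus half of each.
latitude 32.500, longitude 175.000.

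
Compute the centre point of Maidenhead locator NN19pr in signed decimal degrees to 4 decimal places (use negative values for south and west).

49.7292, 83.2917

Field N=13, N=13: +13·20° lon, +13·10° lat → SW at lon 80°, lat 40°.
Square 1, 9: +1·2° lon, +9·1° lat → SW at lon 82°, lat 49°.
Subsquare p=15, r=17: +15·0.0833333° lon, +17·0.0416667° lat → SW at lon 83.25°, lat 49.7083°.
Cell spans 0.0833333° lon × 0.0416667° lat. Centre is SW corner plus half of each.
latitude 49.7292, longitude 83.2917.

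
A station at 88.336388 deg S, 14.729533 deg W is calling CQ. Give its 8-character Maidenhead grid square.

IA21pp29

Add 180° to longitude and 90° to latitude: 165.27047, 1.66361.
Field: 165.27047/20 → 8 → I, 1.66361/10 → 0 → A; chars IA.
Square: 5.27047/2 → 2, 1.66361/1 → 1; chars 21.
Subsquare: 1.27047/0.0833333 → 15 → p, 0.66361/0.0416667 → 15 → p; chars pp.
Extended square: 0.02047/0.00833333 → 2, 0.03861/0.00416667 → 9; chars 29.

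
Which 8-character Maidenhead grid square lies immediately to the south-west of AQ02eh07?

Longitude extended square 0; −1 → -1, wraps to 9, carry into subsquare.
Longitude subsquare e = 4; −1 → 3 = d.
Latitude extended square 7; −1 → 6.

AQ02dh96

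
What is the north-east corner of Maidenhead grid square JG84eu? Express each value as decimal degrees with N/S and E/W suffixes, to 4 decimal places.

Field J=9, G=6: +9·20° lon, +6·10° lat → SW at lon 0°, lat -30°.
Square 8, 4: +8·2° lon, +4·1° lat → SW at lon 16°, lat -26°.
Subsquare e=4, u=20: +4·0.0833333° lon, +20·0.0416667° lat → SW at lon 16.3333°, lat -25.1667°.
Cell spans 0.0833333° lon × 0.0416667° lat. NE corner is SW corner plus one full cell.
latitude 25.1250° S, longitude 16.4167° E.

25.1250° S, 16.4167° E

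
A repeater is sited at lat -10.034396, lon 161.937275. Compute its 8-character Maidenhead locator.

Add 180° to longitude and 90° to latitude: 341.93727, 79.96560.
Field: lon ⌊341.93727/20⌋ = 17 → R; lat ⌊79.96560/10⌋ = 7 → H.
Square: lon ⌊1.93727/2⌋ = 0; lat ⌊9.96560/1⌋ = 9.
Subsquare: lon ⌊1.93727/0.0833333⌋ = 23 → x; lat ⌊0.96560/0.0416667⌋ = 23 → x.
Extended square: lon ⌊0.02061/0.00833333⌋ = 2; lat ⌊0.00727/0.00416667⌋ = 1.

RH09xx21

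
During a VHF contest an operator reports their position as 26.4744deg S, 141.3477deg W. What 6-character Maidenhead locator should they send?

BG93hm

Shift to the Maidenhead origin (180°W, 90°S): lon 38.6523, lat 63.5256.
Field: 38.6523/20 → 1 → B, 63.5256/10 → 6 → G; chars BG.
Square: 18.6523/2 → 9, 3.5256/1 → 3; chars 93.
Subsquare: 0.6523/0.0833333 → 7 → h, 0.5256/0.0416667 → 12 → m; chars hm.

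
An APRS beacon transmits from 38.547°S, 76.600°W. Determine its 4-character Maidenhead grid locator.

Shift to the Maidenhead origin (180°W, 90°S): lon 103.40, lat 51.45.
Field: 103.40/20 → 5 → F, 51.45/10 → 5 → F; chars FF.
Square: 3.40/2 → 1, 1.45/1 → 1; chars 11.

FF11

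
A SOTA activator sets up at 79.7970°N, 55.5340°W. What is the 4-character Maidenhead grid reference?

Shift to the Maidenhead origin (180°W, 90°S): lon 124.47, lat 169.80.
Field: 124.47/20 → 6 → G, 169.80/10 → 16 → Q; chars GQ.
Square: 4.47/2 → 2, 9.80/1 → 9; chars 29.

GQ29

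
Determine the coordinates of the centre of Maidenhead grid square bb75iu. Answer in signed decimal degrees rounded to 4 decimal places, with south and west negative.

-74.1458, -145.2917

Field B=1, B=1: +1·20° lon, +1·10° lat → SW at lon -160°, lat -80°.
Square 7, 5: +7·2° lon, +5·1° lat → SW at lon -146°, lat -75°.
Subsquare i=8, u=20: +8·0.0833333° lon, +20·0.0416667° lat → SW at lon -145.333°, lat -74.1667°.
Cell spans 0.0833333° lon × 0.0416667° lat. Centre is SW corner plus half of each.
latitude -74.1458, longitude -145.2917.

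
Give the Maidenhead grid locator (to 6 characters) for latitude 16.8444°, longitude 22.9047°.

KK16ku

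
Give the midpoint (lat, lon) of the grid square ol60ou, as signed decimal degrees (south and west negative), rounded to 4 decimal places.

20.8542, 113.2083

Field O=14, L=11: +14·20° lon, +11·10° lat → SW at lon 100°, lat 20°.
Square 6, 0: +6·2° lon, +0·1° lat → SW at lon 112°, lat 20°.
Subsquare o=14, u=20: +14·0.0833333° lon, +20·0.0416667° lat → SW at lon 113.167°, lat 20.8333°.
Cell spans 0.0833333° lon × 0.0416667° lat. Centre is SW corner plus half of each.
latitude 20.8542, longitude 113.2083.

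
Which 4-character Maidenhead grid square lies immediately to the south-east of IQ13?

Longitude square 1; +1 → 2.
Latitude square 3; −1 → 2.

IQ22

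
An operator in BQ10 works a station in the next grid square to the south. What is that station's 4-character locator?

Latitude square 0; −1 → -1, wraps to 9, carry into field.
Latitude field Q = 16; −1 → 15 = P.
The longitude characters are unchanged.

BP19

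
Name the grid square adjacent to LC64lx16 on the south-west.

LC64lx05

Longitude extended square 1; −1 → 0.
Latitude extended square 6; −1 → 5.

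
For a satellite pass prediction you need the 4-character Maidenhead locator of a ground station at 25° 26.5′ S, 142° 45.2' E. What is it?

QG14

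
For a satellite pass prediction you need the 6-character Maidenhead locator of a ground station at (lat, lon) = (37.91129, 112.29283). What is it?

Add 180° to longitude and 90° to latitude: 292.2928, 127.9113.
Field (20°×10°, letters A–R): 292.2928/20 → 14 → O, 127.9113/10 → 12 → M; chars OM.
Square (2°×1°, digits 0–9): 12.2928/2 → 6, 7.9113/1 → 7; chars 67.
Subsquare (5′×2.5′, letters a–x): 0.2928/0.0833333 → 3 → d, 0.9113/0.0416667 → 21 → v; chars dv.

OM67dv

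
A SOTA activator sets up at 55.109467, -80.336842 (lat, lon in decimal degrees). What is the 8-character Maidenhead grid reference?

EO95tc96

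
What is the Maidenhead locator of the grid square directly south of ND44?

ND43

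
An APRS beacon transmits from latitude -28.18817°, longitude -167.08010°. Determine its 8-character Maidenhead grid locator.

Offset from 180°W / 90°S: lon 12.91990°, lat 61.81183°.
Field: 12.91990/20 → 0 → A, 61.81183/10 → 6 → G; chars AG.
Square: 12.91990/2 → 6, 1.81183/1 → 1; chars 61.
Subsquare: 0.91990/0.0833333 → 11 → l, 0.81183/0.0416667 → 19 → t; chars lt.
Extended square: 0.00323/0.00833333 → 0, 0.02016/0.00416667 → 4; chars 04.

AG61lt04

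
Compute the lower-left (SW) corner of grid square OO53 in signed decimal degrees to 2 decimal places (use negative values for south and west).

53.00, 110.00

Field O=14, O=14: +14·20° lon, +14·10° lat → SW at lon 100°, lat 50°.
Square 5, 3: +5·2° lon, +3·1° lat → SW at lon 110°, lat 53°.
latitude 53.00, longitude 110.00.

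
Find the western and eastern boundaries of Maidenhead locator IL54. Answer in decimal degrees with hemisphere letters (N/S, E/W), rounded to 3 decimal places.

10.000° W, 8.000° W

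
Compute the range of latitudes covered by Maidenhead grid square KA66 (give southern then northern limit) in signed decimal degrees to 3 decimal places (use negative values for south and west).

-84.000, -83.000

Field K=10, A=0: +10·20° lon, +0·10° lat → SW at lon 20°, lat -90°.
Square 6, 6: +6·2° lon, +6·1° lat → SW at lon 32°, lat -84°.
Cell spans 2° lon × 1° lat.
south -84.000, north -83.000.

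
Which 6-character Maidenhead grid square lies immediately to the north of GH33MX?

Latitude subsquare x = 23; +1 → 24, wraps to 0 = a, carry into square.
Latitude square 3; +1 → 4.
The longitude characters are unchanged.

GH34ma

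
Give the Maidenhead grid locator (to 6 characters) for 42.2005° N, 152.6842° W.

Shift to the Maidenhead origin (180°W, 90°S): lon 27.3158, lat 132.2005.
Field: 27.3158/20 → 1 → B, 132.2005/10 → 13 → N; chars BN.
Square: 7.3158/2 → 3, 2.2005/1 → 2; chars 32.
Subsquare: 1.3158/0.0833333 → 15 → p, 0.2005/0.0416667 → 4 → e; chars pe.

BN32pe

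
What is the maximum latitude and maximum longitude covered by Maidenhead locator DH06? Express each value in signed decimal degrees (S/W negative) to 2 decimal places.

-13.00, -118.00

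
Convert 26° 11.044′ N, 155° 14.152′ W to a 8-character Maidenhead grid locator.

BL26je14

Shift to the Maidenhead origin (180°W, 90°S): lon 24.76413, lat 116.18407.
Field: lon ⌊24.76413/20⌋ = 1 → B; lat ⌊116.18407/10⌋ = 11 → L.
Square: lon ⌊4.76413/2⌋ = 2; lat ⌊6.18407/1⌋ = 6.
Subsquare: lon ⌊0.76413/0.0833333⌋ = 9 → j; lat ⌊0.18407/0.0416667⌋ = 4 → e.
Extended square: lon ⌊0.01413/0.00833333⌋ = 1; lat ⌊0.01740/0.00416667⌋ = 4.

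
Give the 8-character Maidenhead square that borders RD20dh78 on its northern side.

Latitude extended square 8; +1 → 9.
The longitude characters are unchanged.

RD20dh79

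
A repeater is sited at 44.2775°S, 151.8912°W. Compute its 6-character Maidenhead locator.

Add 180° to longitude and 90° to latitude: 28.1088, 45.7225.
Field: 28.1088/20 → 1 → B, 45.7225/10 → 4 → E; chars BE.
Square: 8.1088/2 → 4, 5.7225/1 → 5; chars 45.
Subsquare: 0.1088/0.0833333 → 1 → b, 0.7225/0.0416667 → 17 → r; chars br.

BE45br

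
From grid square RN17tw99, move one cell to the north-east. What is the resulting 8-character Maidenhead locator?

RN17ux00

Longitude extended square 9; +1 → 10, wraps to 0, carry into subsquare.
Longitude subsquare t = 19; +1 → 20 = u.
Latitude extended square 9; +1 → 10, wraps to 0, carry into subsquare.
Latitude subsquare w = 22; +1 → 23 = x.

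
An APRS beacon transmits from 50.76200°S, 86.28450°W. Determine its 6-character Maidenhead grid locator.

ED69uf

Add 180° to longitude and 90° to latitude: 93.7155, 39.2380.
Field: 93.7155/20 → 4 → E, 39.2380/10 → 3 → D; chars ED.
Square: 13.7155/2 → 6, 9.2380/1 → 9; chars 69.
Subsquare: 1.7155/0.0833333 → 20 → u, 0.2380/0.0416667 → 5 → f; chars uf.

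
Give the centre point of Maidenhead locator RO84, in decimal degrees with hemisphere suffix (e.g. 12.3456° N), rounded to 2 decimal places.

54.50° N, 177.00° E

Field R=17, O=14: +17·20° lon, +14·10° lat → SW at lon 160°, lat 50°.
Square 8, 4: +8·2° lon, +4·1° lat → SW at lon 176°, lat 54°.
Cell spans 2° lon × 1° lat. Centre is SW corner plus half of each.
latitude 54.50° N, longitude 177.00° E.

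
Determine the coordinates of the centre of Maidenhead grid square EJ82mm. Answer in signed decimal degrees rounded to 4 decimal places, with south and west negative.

Field E=4, J=9: +4·20° lon, +9·10° lat → SW at lon -100°, lat 0°.
Square 8, 2: +8·2° lon, +2·1° lat → SW at lon -84°, lat 2°.
Subsquare m=12, m=12: +12·0.0833333° lon, +12·0.0416667° lat → SW at lon -83°, lat 2.5°.
Cell spans 0.0833333° lon × 0.0416667° lat. Centre is SW corner plus half of each.
latitude 2.5208, longitude -82.9583.

2.5208, -82.9583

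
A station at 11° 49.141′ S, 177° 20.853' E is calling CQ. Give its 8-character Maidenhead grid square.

RH88qe13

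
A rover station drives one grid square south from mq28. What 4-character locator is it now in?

Latitude square 8; −1 → 7.
The longitude characters are unchanged.

MQ27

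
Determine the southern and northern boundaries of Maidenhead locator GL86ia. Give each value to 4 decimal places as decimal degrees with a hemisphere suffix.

26.0000° N, 26.0417° N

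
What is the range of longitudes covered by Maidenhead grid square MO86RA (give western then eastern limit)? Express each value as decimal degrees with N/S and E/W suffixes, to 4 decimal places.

Field M=12, O=14: +12·20° lon, +14·10° lat → SW at lon 60°, lat 50°.
Square 8, 6: +8·2° lon, +6·1° lat → SW at lon 76°, lat 56°.
Subsquare r=17, a=0: +17·0.0833333° lon, +0·0.0416667° lat → SW at lon 77.4167°, lat 56°.
Cell spans 0.0833333° lon × 0.0416667° lat.
west 77.4167° E, east 77.5000° E.

77.4167° E, 77.5000° E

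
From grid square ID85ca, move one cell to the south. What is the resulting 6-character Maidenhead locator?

ID84cx

Latitude subsquare a = 0; −1 → -1, wraps to 23 = x, carry into square.
Latitude square 5; −1 → 4.
The longitude characters are unchanged.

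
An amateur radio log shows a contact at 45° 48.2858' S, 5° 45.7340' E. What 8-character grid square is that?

Offset from 180°W / 90°S: lon 185.76223°, lat 44.19524°.
Field: 185.76223/20 → 9 → J, 44.19524/10 → 4 → E; chars JE.
Square: 5.76223/2 → 2, 4.19524/1 → 4; chars 24.
Subsquare: 1.76223/0.0833333 → 21 → v, 0.19524/0.0416667 → 4 → e; chars ve.
Extended square: 0.01223/0.00833333 → 1, 0.02857/0.00416667 → 6; chars 16.

JE24ve16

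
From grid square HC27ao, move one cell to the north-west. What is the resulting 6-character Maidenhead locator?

HC17xp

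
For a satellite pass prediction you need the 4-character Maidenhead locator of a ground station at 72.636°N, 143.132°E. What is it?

Add 180° to longitude and 90° to latitude: 323.13, 162.64.
Field: 323.13/20 → 16 → Q, 162.64/10 → 16 → Q; chars QQ.
Square: 3.13/2 → 1, 2.64/1 → 2; chars 12.

QQ12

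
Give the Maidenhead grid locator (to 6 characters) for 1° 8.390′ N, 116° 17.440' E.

OJ81dd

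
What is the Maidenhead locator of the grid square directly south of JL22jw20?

JL22jv29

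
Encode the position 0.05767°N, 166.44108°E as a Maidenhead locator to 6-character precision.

Shift to the Maidenhead origin (180°W, 90°S): lon 346.4411, lat 90.0577.
Field (20°×10°, letters A–R): 346.4411/20 → 17 → R, 90.0577/10 → 9 → J; chars RJ.
Square (2°×1°, digits 0–9): 6.4411/2 → 3, 0.0577/1 → 0; chars 30.
Subsquare (5′×2.5′, letters a–x): 0.4411/0.0833333 → 5 → f, 0.0577/0.0416667 → 1 → b; chars fb.

RJ30fb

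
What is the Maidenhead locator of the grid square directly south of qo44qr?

QO44qq

Latitude subsquare r = 17; −1 → 16 = q.
The longitude characters are unchanged.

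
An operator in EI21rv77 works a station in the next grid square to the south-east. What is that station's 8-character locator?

Longitude extended square 7; +1 → 8.
Latitude extended square 7; −1 → 6.

EI21rv86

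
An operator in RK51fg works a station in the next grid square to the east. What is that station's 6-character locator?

RK51gg

Longitude subsquare f = 5; +1 → 6 = g.
The latitude characters are unchanged.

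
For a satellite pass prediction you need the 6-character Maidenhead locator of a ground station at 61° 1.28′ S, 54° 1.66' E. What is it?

LC78ax

Shift to the Maidenhead origin (180°W, 90°S): lon 234.0277, lat 28.9787.
Field: lon ⌊234.0277/20⌋ = 11 → L; lat ⌊28.9787/10⌋ = 2 → C.
Square: lon ⌊14.0277/2⌋ = 7; lat ⌊8.9787/1⌋ = 8.
Subsquare: lon ⌊0.0277/0.0833333⌋ = 0 → a; lat ⌊0.9787/0.0416667⌋ = 23 → x.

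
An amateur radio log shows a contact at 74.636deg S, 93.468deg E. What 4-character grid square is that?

NB65

Shift to the Maidenhead origin (180°W, 90°S): lon 273.47, lat 15.36.
Field: 273.47/20 → 13 → N, 15.36/10 → 1 → B; chars NB.
Square: 13.47/2 → 6, 5.36/1 → 5; chars 65.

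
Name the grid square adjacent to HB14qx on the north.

HB15qa

Latitude subsquare x = 23; +1 → 24, wraps to 0 = a, carry into square.
Latitude square 4; +1 → 5.
The longitude characters are unchanged.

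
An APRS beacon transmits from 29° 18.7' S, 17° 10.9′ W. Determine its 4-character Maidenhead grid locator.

Shift to the Maidenhead origin (180°W, 90°S): lon 162.82, lat 60.69.
Field: lon ⌊162.82/20⌋ = 8 → I; lat ⌊60.69/10⌋ = 6 → G.
Square: lon ⌊2.82/2⌋ = 1; lat ⌊0.69/1⌋ = 0.

IG10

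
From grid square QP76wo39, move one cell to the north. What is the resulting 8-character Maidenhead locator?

QP76wp30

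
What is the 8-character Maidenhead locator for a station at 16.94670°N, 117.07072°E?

Add 180° to longitude and 90° to latitude: 297.07072, 106.94670.
Field: lon ⌊297.07072/20⌋ = 14 → O; lat ⌊106.94670/10⌋ = 10 → K.
Square: lon ⌊17.07072/2⌋ = 8; lat ⌊6.94670/1⌋ = 6.
Subsquare: lon ⌊1.07072/0.0833333⌋ = 12 → m; lat ⌊0.94670/0.0416667⌋ = 22 → w.
Extended square: lon ⌊0.07072/0.00833333⌋ = 8; lat ⌊0.03003/0.00416667⌋ = 7.

OK86mw87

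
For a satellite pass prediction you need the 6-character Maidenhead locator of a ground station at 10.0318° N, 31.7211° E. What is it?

KK50ua

Add 180° to longitude and 90° to latitude: 211.7211, 100.0318.
Field: 211.7211/20 → 10 → K, 100.0318/10 → 10 → K; chars KK.
Square: 11.7211/2 → 5, 0.0318/1 → 0; chars 50.
Subsquare: 1.7211/0.0833333 → 20 → u, 0.0318/0.0416667 → 0 → a; chars ua.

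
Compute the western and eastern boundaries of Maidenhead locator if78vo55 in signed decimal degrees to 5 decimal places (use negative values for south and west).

-4.20833, -4.20000

Field I=8, F=5: +8·20° lon, +5·10° lat → SW at lon -20°, lat -40°.
Square 7, 8: +7·2° lon, +8·1° lat → SW at lon -6°, lat -32°.
Subsquare v=21, o=14: +21·0.0833333° lon, +14·0.0416667° lat → SW at lon -4.25°, lat -31.4167°.
Extended square 5, 5: +5·0.00833333° lon, +5·0.00416667° lat → SW at lon -4.20833°, lat -31.3958°.
Cell spans 0.00833333° lon × 0.00416667° lat.
west -4.20833, east -4.20000.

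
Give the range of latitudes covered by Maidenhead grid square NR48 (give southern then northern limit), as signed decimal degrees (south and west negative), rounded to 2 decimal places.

88.00, 89.00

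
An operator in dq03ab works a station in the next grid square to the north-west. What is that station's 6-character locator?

CQ93xc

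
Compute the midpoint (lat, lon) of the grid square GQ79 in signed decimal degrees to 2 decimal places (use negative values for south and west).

79.50, -45.00

Field G=6, Q=16: +6·20° lon, +16·10° lat → SW at lon -60°, lat 70°.
Square 7, 9: +7·2° lon, +9·1° lat → SW at lon -46°, lat 79°.
Cell spans 2° lon × 1° lat. Centre is SW corner plus half of each.
latitude 79.50, longitude -45.00.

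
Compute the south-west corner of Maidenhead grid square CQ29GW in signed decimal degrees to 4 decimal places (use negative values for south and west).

79.9167, -135.5000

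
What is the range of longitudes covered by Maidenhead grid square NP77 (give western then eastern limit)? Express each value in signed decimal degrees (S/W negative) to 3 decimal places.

94.000, 96.000

Field N=13, P=15: +13·20° lon, +15·10° lat → SW at lon 80°, lat 60°.
Square 7, 7: +7·2° lon, +7·1° lat → SW at lon 94°, lat 67°.
Cell spans 2° lon × 1° lat.
west 94.000, east 96.000.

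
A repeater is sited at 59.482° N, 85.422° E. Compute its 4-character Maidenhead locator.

Shift to the Maidenhead origin (180°W, 90°S): lon 265.42, lat 149.48.
Field: lon ⌊265.42/20⌋ = 13 → N; lat ⌊149.48/10⌋ = 14 → O.
Square: lon ⌊5.42/2⌋ = 2; lat ⌊9.48/1⌋ = 9.

NO29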